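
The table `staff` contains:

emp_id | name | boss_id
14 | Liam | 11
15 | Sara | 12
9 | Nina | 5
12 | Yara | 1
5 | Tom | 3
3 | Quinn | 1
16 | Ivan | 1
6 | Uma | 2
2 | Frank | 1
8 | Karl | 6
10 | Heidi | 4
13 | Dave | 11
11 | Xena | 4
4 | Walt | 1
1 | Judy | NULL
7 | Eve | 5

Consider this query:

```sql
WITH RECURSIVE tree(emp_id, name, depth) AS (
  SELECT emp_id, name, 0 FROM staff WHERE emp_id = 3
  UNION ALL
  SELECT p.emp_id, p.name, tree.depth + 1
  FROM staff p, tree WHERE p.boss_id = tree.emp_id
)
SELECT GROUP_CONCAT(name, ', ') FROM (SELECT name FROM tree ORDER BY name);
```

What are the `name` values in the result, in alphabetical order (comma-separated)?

Base: emp_id=3 (Quinn) at depth 0.
Iteration 1: rows with boss_id in {3} -> Tom (id 5, depth 1).
Iteration 2: rows with boss_id in {5} -> Eve (id 7, depth 2), Nina (id 9, depth 2).
Iteration 3: no rows with boss_id in {7,9}; recursion stops.

Eve, Nina, Quinn, Tom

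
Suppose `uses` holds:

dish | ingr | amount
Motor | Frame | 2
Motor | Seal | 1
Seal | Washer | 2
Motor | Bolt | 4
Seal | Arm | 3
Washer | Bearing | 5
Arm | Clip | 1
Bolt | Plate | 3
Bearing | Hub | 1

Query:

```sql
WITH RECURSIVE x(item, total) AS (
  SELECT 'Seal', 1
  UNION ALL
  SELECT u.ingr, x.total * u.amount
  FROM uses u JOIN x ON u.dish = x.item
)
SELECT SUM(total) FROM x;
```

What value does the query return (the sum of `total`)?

Base: (Seal, total=1).
Iteration 1: components of {Seal} -> Arm = 1*3 = 3, Washer = 1*2 = 2.
Iteration 2: components of {Arm,Washer} -> Bearing = 2*5 = 10, Clip = 3*1 = 3.
Iteration 3: components of {Bearing,Clip} -> Hub = 10*1 = 10.
Iteration 4: no further components; recursion stops.
SUM(total) = 1 + 2 + 3 + 10 + 3 + 10 = 29.

29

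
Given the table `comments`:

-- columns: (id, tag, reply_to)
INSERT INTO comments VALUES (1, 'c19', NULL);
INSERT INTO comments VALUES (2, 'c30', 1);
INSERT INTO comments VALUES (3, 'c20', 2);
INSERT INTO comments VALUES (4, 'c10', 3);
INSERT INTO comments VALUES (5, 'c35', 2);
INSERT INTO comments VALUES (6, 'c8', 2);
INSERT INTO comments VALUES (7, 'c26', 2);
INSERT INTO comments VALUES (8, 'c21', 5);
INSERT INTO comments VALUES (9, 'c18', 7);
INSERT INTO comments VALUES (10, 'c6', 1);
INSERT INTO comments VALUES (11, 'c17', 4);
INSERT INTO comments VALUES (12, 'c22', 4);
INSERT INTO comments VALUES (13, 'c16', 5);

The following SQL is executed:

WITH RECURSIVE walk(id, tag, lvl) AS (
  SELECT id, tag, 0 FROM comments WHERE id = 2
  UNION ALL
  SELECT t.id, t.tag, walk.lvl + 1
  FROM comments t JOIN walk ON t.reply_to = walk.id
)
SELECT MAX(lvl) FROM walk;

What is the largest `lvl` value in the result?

Base: id=2 (c30) at lvl 0.
Iteration 1: rows with reply_to in {2} -> c20 (id 3, lvl 1), c35 (id 5, lvl 1), c8 (id 6, lvl 1), c26 (id 7, lvl 1).
Iteration 2: rows with reply_to in {3,5,6,7} -> c10 (id 4, lvl 2), c21 (id 8, lvl 2), c18 (id 9, lvl 2), c16 (id 13, lvl 2).
Iteration 3: rows with reply_to in {4,8,9,13} -> c17 (id 11, lvl 3), c22 (id 12, lvl 3).
Iteration 4: no rows with reply_to in {11,12}; recursion stops.
lvl values: 0, 1, 1, 1, 1, 2, 2, 2, 2, 3, 3; the maximum is 3.

3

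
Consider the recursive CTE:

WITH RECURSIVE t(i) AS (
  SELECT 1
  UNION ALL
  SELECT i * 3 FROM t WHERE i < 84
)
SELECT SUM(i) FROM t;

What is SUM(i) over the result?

364

Base: i=1.
Iteration 1: 1 < 84 holds -> i = 1 * 3 = 3.
Iteration 2: 3 < 84 holds -> i = 3 * 3 = 9.
Iteration 3: 9 < 84 holds -> i = 9 * 3 = 27.
Iteration 4: 27 < 84 holds -> i = 27 * 3 = 81.
Iteration 5: 81 < 84 holds -> i = 81 * 3 = 243.
Iteration 6: 243 < 84 fails; recursion stops.
SUM(i) = 1 + 3 + 9 + 27 + 81 + 243 = 364.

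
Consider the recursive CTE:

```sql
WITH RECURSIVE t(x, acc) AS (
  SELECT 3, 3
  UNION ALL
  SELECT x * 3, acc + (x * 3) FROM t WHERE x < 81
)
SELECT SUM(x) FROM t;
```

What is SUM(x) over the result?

Base: x=3, acc=3.
Iteration 1: 3 < 81 holds -> x = 3 * 3 = 9, acc = 3 + 9 = 12.
Iteration 2: 9 < 81 holds -> x = 9 * 3 = 27, acc = 12 + 27 = 39.
Iteration 3: 27 < 81 holds -> x = 27 * 3 = 81, acc = 39 + 81 = 120.
Iteration 4: 81 < 81 fails; recursion stops.
SUM(x) = 3 + 9 + 27 + 81 = 120.

120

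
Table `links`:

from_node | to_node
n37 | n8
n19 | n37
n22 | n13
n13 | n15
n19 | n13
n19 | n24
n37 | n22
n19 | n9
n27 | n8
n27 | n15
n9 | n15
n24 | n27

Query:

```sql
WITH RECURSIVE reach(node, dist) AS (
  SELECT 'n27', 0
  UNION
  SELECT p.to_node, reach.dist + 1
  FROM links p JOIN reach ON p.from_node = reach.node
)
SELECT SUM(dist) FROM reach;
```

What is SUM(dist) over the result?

2

Base: (n27, dist=0).
Iteration 1: edges from {n27} -> (n15, dist=1), (n8, dist=1).
Iteration 2: no outgoing edges from {n15,n8}; recursion stops.
SUM(dist) = 0 + 1 + 1 = 2.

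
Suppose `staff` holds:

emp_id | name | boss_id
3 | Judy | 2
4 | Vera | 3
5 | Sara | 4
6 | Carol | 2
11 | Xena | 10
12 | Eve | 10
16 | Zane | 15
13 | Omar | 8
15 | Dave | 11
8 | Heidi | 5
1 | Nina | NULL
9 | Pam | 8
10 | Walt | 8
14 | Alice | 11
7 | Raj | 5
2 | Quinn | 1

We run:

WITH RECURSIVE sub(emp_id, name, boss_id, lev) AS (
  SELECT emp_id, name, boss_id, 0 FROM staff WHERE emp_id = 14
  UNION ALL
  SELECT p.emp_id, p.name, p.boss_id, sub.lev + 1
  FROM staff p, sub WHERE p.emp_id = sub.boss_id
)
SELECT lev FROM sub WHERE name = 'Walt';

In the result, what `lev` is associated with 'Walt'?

Base: emp_id=14 (Alice), boss_id=11, lev 0.
Iteration 1: join on emp_id=11 -> Xena (id 11, boss_id=10, lev 1).
Iteration 2: join on emp_id=10 -> Walt (id 10, boss_id=8, lev 2).
Iteration 3: join on emp_id=8 -> Heidi (id 8, boss_id=5, lev 3).
Iteration 4: join on emp_id=5 -> Sara (id 5, boss_id=4, lev 4).
Iteration 5: join on emp_id=4 -> Vera (id 4, boss_id=3, lev 5).
Iteration 6: join on emp_id=3 -> Judy (id 3, boss_id=2, lev 6).
Iteration 7: join on emp_id=2 -> Quinn (id 2, boss_id=1, lev 7).
Iteration 8: join on emp_id=1 -> Nina (id 1, boss_id=NULL, lev 8).
Iteration 9: boss_id is NULL; no match; recursion stops.

2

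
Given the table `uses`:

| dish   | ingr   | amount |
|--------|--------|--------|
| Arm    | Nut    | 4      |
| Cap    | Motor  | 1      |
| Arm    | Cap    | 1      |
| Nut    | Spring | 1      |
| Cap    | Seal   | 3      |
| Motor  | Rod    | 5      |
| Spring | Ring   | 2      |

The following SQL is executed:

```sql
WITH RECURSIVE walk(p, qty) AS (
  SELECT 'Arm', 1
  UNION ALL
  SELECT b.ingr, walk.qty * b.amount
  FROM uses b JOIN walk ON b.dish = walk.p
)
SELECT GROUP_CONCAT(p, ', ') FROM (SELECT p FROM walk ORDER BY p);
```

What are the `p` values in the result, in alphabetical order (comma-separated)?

Base: (Arm, qty=1).
Iteration 1: components of {Arm} -> Cap = 1*1 = 1, Nut = 1*4 = 4.
Iteration 2: components of {Cap,Nut} -> Motor = 1*1 = 1, Seal = 1*3 = 3, Spring = 4*1 = 4.
Iteration 3: components of {Motor,Seal,Spring} -> Ring = 4*2 = 8, Rod = 1*5 = 5.
Iteration 4: no further components; recursion stops.

Arm, Cap, Motor, Nut, Ring, Rod, Seal, Spring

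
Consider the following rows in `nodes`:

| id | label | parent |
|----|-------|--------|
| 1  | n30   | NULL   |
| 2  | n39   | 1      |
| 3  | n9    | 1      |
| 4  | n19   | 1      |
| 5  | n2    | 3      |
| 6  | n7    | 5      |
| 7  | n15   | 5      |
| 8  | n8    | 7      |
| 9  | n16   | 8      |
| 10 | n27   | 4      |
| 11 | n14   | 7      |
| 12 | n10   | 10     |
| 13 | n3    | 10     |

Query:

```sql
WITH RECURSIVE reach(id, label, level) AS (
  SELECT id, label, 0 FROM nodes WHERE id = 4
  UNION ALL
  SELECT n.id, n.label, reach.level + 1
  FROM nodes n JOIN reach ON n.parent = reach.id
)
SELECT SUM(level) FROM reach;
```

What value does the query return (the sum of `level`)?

5

Base: id=4 (n19) at level 0.
Iteration 1: rows with parent in {4} -> n27 (id 10, level 1).
Iteration 2: rows with parent in {10} -> n10 (id 12, level 2), n3 (id 13, level 2).
Iteration 3: no rows with parent in {12,13}; recursion stops.
SUM(level) = 0 + 1 + 2 + 2 = 5.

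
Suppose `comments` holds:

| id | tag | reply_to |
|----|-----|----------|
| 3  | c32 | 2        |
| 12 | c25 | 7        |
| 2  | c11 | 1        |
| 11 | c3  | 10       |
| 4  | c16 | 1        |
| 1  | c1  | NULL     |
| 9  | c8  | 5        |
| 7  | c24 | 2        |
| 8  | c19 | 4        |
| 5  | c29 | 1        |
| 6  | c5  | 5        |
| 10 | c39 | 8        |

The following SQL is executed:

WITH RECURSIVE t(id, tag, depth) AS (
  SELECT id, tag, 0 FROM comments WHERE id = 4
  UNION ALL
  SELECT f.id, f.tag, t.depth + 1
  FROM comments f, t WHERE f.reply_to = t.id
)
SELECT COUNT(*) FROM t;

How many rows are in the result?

Base: id=4 (c16) at depth 0.
Iteration 1: rows with reply_to in {4} -> c19 (id 8, depth 1).
Iteration 2: rows with reply_to in {8} -> c39 (id 10, depth 2).
Iteration 3: rows with reply_to in {10} -> c3 (id 11, depth 3).
Iteration 4: no rows with reply_to in {11}; recursion stops.
Total rows emitted: 4.

4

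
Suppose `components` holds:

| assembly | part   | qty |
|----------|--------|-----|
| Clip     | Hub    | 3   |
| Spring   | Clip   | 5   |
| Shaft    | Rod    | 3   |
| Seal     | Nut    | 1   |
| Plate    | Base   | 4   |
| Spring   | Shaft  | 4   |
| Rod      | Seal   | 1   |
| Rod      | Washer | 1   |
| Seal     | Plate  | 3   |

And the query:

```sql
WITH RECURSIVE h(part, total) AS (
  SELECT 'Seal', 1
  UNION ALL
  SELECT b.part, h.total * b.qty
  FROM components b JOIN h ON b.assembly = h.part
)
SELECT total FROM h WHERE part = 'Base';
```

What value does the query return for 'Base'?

12

Base: (Seal, total=1).
Iteration 1: components of {Seal} -> Nut = 1*1 = 1, Plate = 1*3 = 3.
Iteration 2: components of {Nut,Plate} -> Base = 3*4 = 12.
Iteration 3: no further components; recursion stops.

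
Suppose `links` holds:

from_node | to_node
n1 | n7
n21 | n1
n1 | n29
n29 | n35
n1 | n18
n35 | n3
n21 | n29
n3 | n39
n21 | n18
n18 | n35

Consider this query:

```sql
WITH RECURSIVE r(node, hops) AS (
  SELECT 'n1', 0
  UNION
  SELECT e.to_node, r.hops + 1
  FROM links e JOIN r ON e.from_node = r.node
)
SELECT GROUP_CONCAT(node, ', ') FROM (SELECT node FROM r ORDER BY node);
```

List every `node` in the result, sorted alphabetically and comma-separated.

n1, n18, n29, n3, n35, n39, n7

Base: (n1, hops=0).
Iteration 1: edges from {n1} -> (n18, hops=1), (n29, hops=1), (n7, hops=1).
Iteration 2: edges from {n18,n29,n7} -> (n35, hops=2). [UNION drops 1 duplicate row(s)]
Iteration 3: edges from {n35} -> (n3, hops=3).
Iteration 4: edges from {n3} -> (n39, hops=4).
Iteration 5: no outgoing edges from {n39}; recursion stops.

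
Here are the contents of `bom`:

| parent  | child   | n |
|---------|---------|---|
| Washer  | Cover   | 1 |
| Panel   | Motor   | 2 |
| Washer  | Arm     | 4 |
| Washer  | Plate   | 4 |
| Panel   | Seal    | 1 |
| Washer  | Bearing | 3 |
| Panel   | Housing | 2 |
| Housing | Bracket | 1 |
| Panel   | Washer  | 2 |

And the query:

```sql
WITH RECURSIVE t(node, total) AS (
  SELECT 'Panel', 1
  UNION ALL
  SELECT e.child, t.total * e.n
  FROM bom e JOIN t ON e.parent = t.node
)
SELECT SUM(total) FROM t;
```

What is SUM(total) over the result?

34

Base: (Panel, total=1).
Iteration 1: components of {Panel} -> Housing = 1*2 = 2, Motor = 1*2 = 2, Seal = 1*1 = 1, Washer = 1*2 = 2.
Iteration 2: components of {Housing,Motor,Seal,Washer} -> Arm = 2*4 = 8, Bearing = 2*3 = 6, Bracket = 2*1 = 2, Cover = 2*1 = 2, Plate = 2*4 = 8.
Iteration 3: no further components; recursion stops.
SUM(total) = 1 + 1 + 2 + 2 + 2 + 2 + 6 + 2 + 8 + 8 = 34.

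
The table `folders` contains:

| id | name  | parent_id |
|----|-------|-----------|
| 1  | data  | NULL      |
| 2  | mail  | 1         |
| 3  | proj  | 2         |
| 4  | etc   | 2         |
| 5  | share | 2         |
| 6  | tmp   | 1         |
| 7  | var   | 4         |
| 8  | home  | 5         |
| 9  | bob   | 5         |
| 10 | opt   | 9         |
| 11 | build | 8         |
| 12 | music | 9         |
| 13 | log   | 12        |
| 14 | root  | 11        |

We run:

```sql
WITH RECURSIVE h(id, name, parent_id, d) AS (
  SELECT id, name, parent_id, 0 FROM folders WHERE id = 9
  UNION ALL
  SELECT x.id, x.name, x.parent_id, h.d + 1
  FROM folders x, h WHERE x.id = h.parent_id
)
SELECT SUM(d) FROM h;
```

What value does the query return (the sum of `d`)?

6

Base: id=9 (bob), parent_id=5, d 0.
Iteration 1: join on id=5 -> share (id 5, parent_id=2, d 1).
Iteration 2: join on id=2 -> mail (id 2, parent_id=1, d 2).
Iteration 3: join on id=1 -> data (id 1, parent_id=NULL, d 3).
Iteration 4: parent_id is NULL; no match; recursion stops.
SUM(d) = 0 + 1 + 2 + 3 = 6.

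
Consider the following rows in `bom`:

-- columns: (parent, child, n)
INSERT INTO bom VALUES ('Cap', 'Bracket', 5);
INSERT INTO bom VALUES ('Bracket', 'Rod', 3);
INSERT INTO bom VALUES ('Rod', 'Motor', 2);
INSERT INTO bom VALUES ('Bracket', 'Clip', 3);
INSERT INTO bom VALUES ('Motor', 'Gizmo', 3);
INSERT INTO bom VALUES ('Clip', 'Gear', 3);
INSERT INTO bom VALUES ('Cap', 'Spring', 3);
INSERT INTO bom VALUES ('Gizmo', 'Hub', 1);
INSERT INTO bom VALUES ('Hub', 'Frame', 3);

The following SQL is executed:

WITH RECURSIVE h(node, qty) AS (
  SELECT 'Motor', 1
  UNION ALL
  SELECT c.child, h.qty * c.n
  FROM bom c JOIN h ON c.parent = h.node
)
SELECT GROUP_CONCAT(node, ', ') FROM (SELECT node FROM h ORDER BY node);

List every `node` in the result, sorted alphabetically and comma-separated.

Base: (Motor, qty=1).
Iteration 1: components of {Motor} -> Gizmo = 1*3 = 3.
Iteration 2: components of {Gizmo} -> Hub = 3*1 = 3.
Iteration 3: components of {Hub} -> Frame = 3*3 = 9.
Iteration 4: no further components; recursion stops.

Frame, Gizmo, Hub, Motor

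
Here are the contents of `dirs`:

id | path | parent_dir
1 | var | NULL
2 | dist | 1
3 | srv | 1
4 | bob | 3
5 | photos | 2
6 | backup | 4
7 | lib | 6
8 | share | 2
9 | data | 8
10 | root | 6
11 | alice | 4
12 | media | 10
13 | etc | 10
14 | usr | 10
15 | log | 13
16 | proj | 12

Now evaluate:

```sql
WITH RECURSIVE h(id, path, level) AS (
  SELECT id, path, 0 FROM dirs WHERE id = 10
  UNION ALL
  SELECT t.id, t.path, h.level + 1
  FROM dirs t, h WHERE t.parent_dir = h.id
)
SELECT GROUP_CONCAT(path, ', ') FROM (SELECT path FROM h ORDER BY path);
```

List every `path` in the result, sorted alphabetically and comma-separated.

etc, log, media, proj, root, usr

Base: id=10 (root) at level 0.
Iteration 1: rows with parent_dir in {10} -> media (id 12, level 1), etc (id 13, level 1), usr (id 14, level 1).
Iteration 2: rows with parent_dir in {12,13,14} -> log (id 15, level 2), proj (id 16, level 2).
Iteration 3: no rows with parent_dir in {15,16}; recursion stops.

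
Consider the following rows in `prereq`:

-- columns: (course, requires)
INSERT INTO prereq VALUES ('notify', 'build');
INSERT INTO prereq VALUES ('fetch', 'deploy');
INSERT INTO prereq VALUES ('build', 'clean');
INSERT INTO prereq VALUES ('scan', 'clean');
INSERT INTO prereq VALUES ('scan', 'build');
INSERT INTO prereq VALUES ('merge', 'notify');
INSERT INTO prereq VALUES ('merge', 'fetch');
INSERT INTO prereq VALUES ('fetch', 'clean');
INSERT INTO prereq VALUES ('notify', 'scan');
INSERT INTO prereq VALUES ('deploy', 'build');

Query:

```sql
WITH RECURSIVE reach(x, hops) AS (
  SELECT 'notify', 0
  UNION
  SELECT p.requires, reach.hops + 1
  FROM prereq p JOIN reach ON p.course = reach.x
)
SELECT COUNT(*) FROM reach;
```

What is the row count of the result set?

6

Base: (notify, hops=0).
Iteration 1: edges from {notify} -> (build, hops=1), (scan, hops=1).
Iteration 2: edges from {build,scan} -> (build, hops=2), (clean, hops=2). [UNION drops 1 duplicate row(s)]
Iteration 3: edges from {build,clean} -> (clean, hops=3).
Iteration 4: no outgoing edges from {clean}; recursion stops.
Total rows emitted: 6.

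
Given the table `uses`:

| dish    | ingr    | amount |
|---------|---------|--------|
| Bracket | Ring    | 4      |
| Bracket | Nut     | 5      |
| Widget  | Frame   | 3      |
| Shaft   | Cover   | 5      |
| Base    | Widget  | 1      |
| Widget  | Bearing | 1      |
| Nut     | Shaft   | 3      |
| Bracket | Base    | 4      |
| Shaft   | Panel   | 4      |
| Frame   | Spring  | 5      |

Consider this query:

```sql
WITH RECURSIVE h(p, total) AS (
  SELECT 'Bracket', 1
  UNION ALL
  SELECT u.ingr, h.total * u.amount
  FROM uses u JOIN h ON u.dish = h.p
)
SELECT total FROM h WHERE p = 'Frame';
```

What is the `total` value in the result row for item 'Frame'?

Base: (Bracket, total=1).
Iteration 1: components of {Bracket} -> Base = 1*4 = 4, Nut = 1*5 = 5, Ring = 1*4 = 4.
Iteration 2: components of {Base,Nut,Ring} -> Shaft = 5*3 = 15, Widget = 4*1 = 4.
Iteration 3: components of {Shaft,Widget} -> Bearing = 4*1 = 4, Cover = 15*5 = 75, Frame = 4*3 = 12, Panel = 15*4 = 60.
Iteration 4: components of {Bearing,Cover,Frame,Panel} -> Spring = 12*5 = 60.
Iteration 5: no further components; recursion stops.

12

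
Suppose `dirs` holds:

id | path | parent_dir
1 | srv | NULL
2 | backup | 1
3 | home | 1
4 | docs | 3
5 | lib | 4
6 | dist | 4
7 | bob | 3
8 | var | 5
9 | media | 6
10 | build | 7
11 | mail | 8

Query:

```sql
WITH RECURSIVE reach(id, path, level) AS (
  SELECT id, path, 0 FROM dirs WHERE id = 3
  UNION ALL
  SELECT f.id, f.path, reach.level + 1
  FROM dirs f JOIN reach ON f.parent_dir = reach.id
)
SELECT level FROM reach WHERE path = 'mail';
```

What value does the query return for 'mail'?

4

Base: id=3 (home) at level 0.
Iteration 1: rows with parent_dir in {3} -> docs (id 4, level 1), bob (id 7, level 1).
Iteration 2: rows with parent_dir in {4,7} -> lib (id 5, level 2), dist (id 6, level 2), build (id 10, level 2).
Iteration 3: rows with parent_dir in {5,6,10} -> var (id 8, level 3), media (id 9, level 3).
Iteration 4: rows with parent_dir in {8,9} -> mail (id 11, level 4).
Iteration 5: no rows with parent_dir in {11}; recursion stops.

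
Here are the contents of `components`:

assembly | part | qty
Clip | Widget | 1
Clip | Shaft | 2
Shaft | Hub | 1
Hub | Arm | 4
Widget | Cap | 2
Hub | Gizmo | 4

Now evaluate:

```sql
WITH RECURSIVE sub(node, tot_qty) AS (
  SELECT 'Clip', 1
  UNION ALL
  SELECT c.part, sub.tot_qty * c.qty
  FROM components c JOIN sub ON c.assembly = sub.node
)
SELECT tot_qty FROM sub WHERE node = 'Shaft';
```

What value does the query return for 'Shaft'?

Base: (Clip, tot_qty=1).
Iteration 1: components of {Clip} -> Shaft = 1*2 = 2, Widget = 1*1 = 1.
Iteration 2: components of {Shaft,Widget} -> Cap = 1*2 = 2, Hub = 2*1 = 2.
Iteration 3: components of {Cap,Hub} -> Arm = 2*4 = 8, Gizmo = 2*4 = 8.
Iteration 4: no further components; recursion stops.

2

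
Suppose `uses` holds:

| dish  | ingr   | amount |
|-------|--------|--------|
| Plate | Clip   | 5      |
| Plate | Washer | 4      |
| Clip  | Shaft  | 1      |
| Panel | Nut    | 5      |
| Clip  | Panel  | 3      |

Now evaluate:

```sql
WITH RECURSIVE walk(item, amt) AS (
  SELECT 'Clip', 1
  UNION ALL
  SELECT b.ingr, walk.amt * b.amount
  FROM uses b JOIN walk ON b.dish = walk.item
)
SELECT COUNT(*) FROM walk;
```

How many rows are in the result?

4

Base: (Clip, amt=1).
Iteration 1: components of {Clip} -> Panel = 1*3 = 3, Shaft = 1*1 = 1.
Iteration 2: components of {Panel,Shaft} -> Nut = 3*5 = 15.
Iteration 3: no further components; recursion stops.
Total rows emitted: 4.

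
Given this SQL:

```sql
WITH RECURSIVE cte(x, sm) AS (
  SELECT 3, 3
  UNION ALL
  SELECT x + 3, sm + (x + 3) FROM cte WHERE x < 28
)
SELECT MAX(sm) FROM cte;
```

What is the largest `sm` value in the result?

Base: x=3, sm=3.
Iteration 1: 3 < 28 holds -> x = 3 + 3 = 6, sm = 3 + 6 = 9.
Iteration 2: 6 < 28 holds -> x = 6 + 3 = 9, sm = 9 + 9 = 18.
Iteration 3: 9 < 28 holds -> x = 9 + 3 = 12, sm = 18 + 12 = 30.
Iteration 4: 12 < 28 holds -> x = 12 + 3 = 15, sm = 30 + 15 = 45.
Iteration 5: 15 < 28 holds -> x = 15 + 3 = 18, sm = 45 + 18 = 63.
Iteration 6: 18 < 28 holds -> x = 18 + 3 = 21, sm = 63 + 21 = 84.
Iteration 7: 21 < 28 holds -> x = 21 + 3 = 24, sm = 84 + 24 = 108.
Iteration 8: 24 < 28 holds -> x = 24 + 3 = 27, sm = 108 + 27 = 135.
Iteration 9: 27 < 28 holds -> x = 27 + 3 = 30, sm = 135 + 30 = 165.
Iteration 10: 30 < 28 fails; recursion stops.
sm values: 3, 9, 18, 30, 45, 63, 84, 108, 135, 165; the maximum is 165.

165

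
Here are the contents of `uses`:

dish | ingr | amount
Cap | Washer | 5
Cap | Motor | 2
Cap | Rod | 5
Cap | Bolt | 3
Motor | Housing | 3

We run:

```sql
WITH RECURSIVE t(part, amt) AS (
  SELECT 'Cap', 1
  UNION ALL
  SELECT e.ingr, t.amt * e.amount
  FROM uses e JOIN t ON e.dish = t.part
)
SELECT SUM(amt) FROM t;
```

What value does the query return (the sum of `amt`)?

22

Base: (Cap, amt=1).
Iteration 1: components of {Cap} -> Bolt = 1*3 = 3, Motor = 1*2 = 2, Rod = 1*5 = 5, Washer = 1*5 = 5.
Iteration 2: components of {Bolt,Motor,Rod,Washer} -> Housing = 2*3 = 6.
Iteration 3: no further components; recursion stops.
SUM(amt) = 1 + 5 + 2 + 5 + 3 + 6 = 22.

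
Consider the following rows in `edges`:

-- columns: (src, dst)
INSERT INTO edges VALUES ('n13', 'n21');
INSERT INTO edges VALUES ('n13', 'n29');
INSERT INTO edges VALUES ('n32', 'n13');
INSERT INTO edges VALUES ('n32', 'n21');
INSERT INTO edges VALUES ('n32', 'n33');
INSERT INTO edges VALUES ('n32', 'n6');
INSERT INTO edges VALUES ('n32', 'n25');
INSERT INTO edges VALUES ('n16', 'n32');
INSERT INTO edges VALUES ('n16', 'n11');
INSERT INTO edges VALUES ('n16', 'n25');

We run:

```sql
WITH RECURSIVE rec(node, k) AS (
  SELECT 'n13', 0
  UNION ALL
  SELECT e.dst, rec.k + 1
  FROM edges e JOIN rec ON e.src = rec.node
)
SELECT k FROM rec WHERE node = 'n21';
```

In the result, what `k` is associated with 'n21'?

Base: (n13, k=0).
Iteration 1: edges from {n13} -> (n21, k=1), (n29, k=1).
Iteration 2: no outgoing edges from {n21,n29}; recursion stops.

1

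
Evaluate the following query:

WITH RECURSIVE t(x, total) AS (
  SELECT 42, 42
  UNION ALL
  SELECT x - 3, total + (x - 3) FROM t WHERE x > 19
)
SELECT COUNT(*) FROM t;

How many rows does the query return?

9

Base: x=42, total=42.
Iteration 1: 42 > 19 holds -> x = 42 - 3 = 39, total = 42 + 39 = 81.
Iteration 2: 39 > 19 holds -> x = 39 - 3 = 36, total = 81 + 36 = 117.
Iteration 3: 36 > 19 holds -> x = 36 - 3 = 33, total = 117 + 33 = 150.
Iteration 4: 33 > 19 holds -> x = 33 - 3 = 30, total = 150 + 30 = 180.
Iteration 5: 30 > 19 holds -> x = 30 - 3 = 27, total = 180 + 27 = 207.
Iteration 6: 27 > 19 holds -> x = 27 - 3 = 24, total = 207 + 24 = 231.
Iteration 7: 24 > 19 holds -> x = 24 - 3 = 21, total = 231 + 21 = 252.
Iteration 8: 21 > 19 holds -> x = 21 - 3 = 18, total = 252 + 18 = 270.
Iteration 9: 18 > 19 fails; recursion stops.
Total rows emitted: 9.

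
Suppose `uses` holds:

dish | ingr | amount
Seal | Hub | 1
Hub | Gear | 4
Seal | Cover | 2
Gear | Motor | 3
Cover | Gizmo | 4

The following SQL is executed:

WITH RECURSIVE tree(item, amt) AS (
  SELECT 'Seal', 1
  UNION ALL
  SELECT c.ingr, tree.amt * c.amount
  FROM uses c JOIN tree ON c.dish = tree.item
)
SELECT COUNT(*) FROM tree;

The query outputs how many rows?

6

Base: (Seal, amt=1).
Iteration 1: components of {Seal} -> Cover = 1*2 = 2, Hub = 1*1 = 1.
Iteration 2: components of {Cover,Hub} -> Gear = 1*4 = 4, Gizmo = 2*4 = 8.
Iteration 3: components of {Gear,Gizmo} -> Motor = 4*3 = 12.
Iteration 4: no further components; recursion stops.
Total rows emitted: 6.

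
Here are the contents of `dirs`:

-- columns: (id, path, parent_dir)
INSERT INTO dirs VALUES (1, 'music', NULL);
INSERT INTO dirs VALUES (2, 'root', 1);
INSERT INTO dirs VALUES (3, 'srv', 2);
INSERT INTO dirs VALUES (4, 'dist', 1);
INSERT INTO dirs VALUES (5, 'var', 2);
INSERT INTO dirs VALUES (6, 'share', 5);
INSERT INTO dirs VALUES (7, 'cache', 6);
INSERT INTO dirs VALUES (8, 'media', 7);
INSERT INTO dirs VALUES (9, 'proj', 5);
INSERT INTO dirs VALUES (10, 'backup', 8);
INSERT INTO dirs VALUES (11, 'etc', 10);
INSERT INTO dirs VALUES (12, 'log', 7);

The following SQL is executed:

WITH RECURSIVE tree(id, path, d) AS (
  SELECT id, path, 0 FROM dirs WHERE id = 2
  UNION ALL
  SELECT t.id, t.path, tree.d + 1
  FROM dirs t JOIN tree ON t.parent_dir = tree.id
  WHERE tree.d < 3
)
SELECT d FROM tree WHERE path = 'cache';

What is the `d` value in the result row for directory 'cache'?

Base: id=2 (root) at d 0.
Iteration 1: rows with parent_dir in {2} -> srv (id 3, d 1), var (id 5, d 1).
Iteration 2: rows with parent_dir in {3,5} -> share (id 6, d 2), proj (id 9, d 2).
Iteration 3: rows with parent_dir in {6,9} -> cache (id 7, d 3).
Iteration 4: d < 3 fails for all current rows; recursion stops.

3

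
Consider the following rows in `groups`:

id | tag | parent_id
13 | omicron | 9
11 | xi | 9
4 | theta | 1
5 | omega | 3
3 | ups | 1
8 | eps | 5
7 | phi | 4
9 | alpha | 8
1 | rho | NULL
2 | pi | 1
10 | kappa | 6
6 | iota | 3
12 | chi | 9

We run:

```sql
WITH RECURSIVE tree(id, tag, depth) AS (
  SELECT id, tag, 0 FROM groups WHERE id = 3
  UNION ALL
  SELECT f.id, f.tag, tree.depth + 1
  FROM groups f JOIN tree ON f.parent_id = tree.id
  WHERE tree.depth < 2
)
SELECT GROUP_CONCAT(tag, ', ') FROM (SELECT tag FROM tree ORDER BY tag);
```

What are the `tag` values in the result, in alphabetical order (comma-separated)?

eps, iota, kappa, omega, ups

Base: id=3 (ups) at depth 0.
Iteration 1: rows with parent_id in {3} -> omega (id 5, depth 1), iota (id 6, depth 1).
Iteration 2: rows with parent_id in {5,6} -> eps (id 8, depth 2), kappa (id 10, depth 2).
Iteration 3: depth < 2 fails for all current rows; recursion stops.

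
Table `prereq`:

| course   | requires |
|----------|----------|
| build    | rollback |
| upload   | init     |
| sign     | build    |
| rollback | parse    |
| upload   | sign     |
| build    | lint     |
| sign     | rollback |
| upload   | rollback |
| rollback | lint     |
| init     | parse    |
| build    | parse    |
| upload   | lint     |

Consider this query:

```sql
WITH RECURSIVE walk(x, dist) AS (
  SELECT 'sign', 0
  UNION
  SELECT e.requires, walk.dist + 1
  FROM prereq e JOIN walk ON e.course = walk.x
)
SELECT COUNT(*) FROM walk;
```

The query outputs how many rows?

8

Base: (sign, dist=0).
Iteration 1: edges from {sign} -> (build, dist=1), (rollback, dist=1).
Iteration 2: edges from {build,rollback} -> (lint, dist=2), (parse, dist=2), (rollback, dist=2). [UNION drops 2 duplicate row(s)]
Iteration 3: edges from {lint,parse,rollback} -> (lint, dist=3), (parse, dist=3).
Iteration 4: no outgoing edges from {lint,parse}; recursion stops.
Total rows emitted: 8.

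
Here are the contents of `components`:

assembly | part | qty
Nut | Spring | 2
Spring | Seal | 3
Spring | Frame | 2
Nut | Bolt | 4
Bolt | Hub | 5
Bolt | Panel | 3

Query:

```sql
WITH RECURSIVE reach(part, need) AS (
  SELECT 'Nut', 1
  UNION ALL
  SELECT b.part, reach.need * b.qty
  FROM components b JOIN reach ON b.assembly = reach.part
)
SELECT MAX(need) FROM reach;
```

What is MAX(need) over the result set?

20

Base: (Nut, need=1).
Iteration 1: components of {Nut} -> Bolt = 1*4 = 4, Spring = 1*2 = 2.
Iteration 2: components of {Bolt,Spring} -> Frame = 2*2 = 4, Hub = 4*5 = 20, Panel = 4*3 = 12, Seal = 2*3 = 6.
Iteration 3: no further components; recursion stops.
need values: 1, 2, 4, 6, 4, 20, 12; the maximum is 20.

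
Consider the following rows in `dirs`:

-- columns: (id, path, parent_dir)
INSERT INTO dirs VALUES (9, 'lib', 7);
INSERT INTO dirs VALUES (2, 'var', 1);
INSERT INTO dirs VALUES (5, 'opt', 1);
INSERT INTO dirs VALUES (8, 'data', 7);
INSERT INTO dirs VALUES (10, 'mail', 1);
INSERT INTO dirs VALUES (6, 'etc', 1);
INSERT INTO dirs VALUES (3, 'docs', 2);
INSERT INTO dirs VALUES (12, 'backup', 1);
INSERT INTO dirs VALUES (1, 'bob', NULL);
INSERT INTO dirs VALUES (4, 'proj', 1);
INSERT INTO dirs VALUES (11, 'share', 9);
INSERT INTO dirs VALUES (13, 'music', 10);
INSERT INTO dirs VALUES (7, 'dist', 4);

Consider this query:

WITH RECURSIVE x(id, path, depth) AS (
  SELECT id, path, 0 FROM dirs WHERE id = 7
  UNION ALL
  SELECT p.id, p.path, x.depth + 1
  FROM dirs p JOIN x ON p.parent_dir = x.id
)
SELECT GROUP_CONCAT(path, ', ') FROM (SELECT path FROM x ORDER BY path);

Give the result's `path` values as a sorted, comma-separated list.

data, dist, lib, share

Base: id=7 (dist) at depth 0.
Iteration 1: rows with parent_dir in {7} -> data (id 8, depth 1), lib (id 9, depth 1).
Iteration 2: rows with parent_dir in {8,9} -> share (id 11, depth 2).
Iteration 3: no rows with parent_dir in {11}; recursion stops.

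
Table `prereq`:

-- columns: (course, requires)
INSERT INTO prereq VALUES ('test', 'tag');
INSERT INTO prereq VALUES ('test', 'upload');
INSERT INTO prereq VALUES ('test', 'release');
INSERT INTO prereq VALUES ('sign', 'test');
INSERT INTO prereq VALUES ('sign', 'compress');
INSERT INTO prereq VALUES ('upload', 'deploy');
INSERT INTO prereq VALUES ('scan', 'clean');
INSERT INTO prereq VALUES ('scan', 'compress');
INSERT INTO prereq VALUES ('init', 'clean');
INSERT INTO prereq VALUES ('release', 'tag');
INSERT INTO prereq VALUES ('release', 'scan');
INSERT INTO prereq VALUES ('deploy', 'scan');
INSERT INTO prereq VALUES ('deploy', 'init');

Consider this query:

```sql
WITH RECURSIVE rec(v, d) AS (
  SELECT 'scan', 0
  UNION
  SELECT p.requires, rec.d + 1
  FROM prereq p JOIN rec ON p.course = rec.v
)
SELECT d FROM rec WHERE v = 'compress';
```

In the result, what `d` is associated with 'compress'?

1

Base: (scan, d=0).
Iteration 1: edges from {scan} -> (clean, d=1), (compress, d=1).
Iteration 2: no outgoing edges from {clean,compress}; recursion stops.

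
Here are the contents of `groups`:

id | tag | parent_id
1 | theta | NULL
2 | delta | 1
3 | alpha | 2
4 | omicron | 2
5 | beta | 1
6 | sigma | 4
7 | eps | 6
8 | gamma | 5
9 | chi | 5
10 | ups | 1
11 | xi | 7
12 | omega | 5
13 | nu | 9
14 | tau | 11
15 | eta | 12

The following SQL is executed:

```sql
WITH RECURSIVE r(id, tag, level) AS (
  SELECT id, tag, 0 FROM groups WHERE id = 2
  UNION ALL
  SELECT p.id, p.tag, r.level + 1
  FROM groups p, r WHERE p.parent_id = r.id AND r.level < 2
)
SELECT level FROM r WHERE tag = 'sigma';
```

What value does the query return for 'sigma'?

Base: id=2 (delta) at level 0.
Iteration 1: rows with parent_id in {2} -> alpha (id 3, level 1), omicron (id 4, level 1).
Iteration 2: rows with parent_id in {3,4} -> sigma (id 6, level 2).
Iteration 3: level < 2 fails for all current rows; recursion stops.

2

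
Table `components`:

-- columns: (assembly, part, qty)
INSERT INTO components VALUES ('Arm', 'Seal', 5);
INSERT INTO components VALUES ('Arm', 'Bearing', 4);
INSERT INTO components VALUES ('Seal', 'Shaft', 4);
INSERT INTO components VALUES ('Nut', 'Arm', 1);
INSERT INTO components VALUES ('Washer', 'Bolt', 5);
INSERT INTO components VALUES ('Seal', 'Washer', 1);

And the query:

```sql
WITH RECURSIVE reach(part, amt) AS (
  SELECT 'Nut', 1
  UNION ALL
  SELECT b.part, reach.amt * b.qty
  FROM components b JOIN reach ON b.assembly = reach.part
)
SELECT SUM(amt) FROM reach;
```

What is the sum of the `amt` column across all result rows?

Base: (Nut, amt=1).
Iteration 1: components of {Nut} -> Arm = 1*1 = 1.
Iteration 2: components of {Arm} -> Bearing = 1*4 = 4, Seal = 1*5 = 5.
Iteration 3: components of {Bearing,Seal} -> Shaft = 5*4 = 20, Washer = 5*1 = 5.
Iteration 4: components of {Shaft,Washer} -> Bolt = 5*5 = 25.
Iteration 5: no further components; recursion stops.
SUM(amt) = 1 + 1 + 5 + 4 + 5 + 20 + 25 = 61.

61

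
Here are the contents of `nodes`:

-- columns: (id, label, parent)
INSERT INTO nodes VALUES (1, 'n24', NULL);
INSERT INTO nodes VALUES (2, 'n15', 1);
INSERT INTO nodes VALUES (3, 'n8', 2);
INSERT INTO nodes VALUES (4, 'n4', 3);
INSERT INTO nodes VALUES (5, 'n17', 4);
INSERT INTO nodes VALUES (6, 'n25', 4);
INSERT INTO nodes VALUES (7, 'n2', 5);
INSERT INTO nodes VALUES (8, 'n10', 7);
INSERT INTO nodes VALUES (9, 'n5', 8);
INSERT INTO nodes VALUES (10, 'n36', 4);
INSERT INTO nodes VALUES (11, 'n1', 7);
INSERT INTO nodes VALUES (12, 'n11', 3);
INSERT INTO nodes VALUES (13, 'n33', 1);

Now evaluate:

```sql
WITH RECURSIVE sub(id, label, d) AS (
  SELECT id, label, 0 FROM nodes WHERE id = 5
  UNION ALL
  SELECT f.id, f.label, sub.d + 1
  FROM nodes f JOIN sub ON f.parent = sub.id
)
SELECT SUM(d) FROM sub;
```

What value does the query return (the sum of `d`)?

Base: id=5 (n17) at d 0.
Iteration 1: rows with parent in {5} -> n2 (id 7, d 1).
Iteration 2: rows with parent in {7} -> n10 (id 8, d 2), n1 (id 11, d 2).
Iteration 3: rows with parent in {8,11} -> n5 (id 9, d 3).
Iteration 4: no rows with parent in {9}; recursion stops.
SUM(d) = 0 + 1 + 2 + 2 + 3 = 8.

8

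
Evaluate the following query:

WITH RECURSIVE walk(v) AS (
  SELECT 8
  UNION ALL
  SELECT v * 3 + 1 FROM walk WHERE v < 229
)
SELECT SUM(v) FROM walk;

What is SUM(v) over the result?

338

Base: v=8.
Iteration 1: 8 < 229 holds -> v = 8 * 3 + 1 = 25.
Iteration 2: 25 < 229 holds -> v = 25 * 3 + 1 = 76.
Iteration 3: 76 < 229 holds -> v = 76 * 3 + 1 = 229.
Iteration 4: 229 < 229 fails; recursion stops.
SUM(v) = 8 + 25 + 76 + 229 = 338.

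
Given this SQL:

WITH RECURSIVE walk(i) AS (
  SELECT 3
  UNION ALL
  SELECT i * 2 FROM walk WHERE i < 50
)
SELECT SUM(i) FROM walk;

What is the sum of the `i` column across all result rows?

189

Base: i=3.
Iteration 1: 3 < 50 holds -> i = 3 * 2 = 6.
Iteration 2: 6 < 50 holds -> i = 6 * 2 = 12.
Iteration 3: 12 < 50 holds -> i = 12 * 2 = 24.
Iteration 4: 24 < 50 holds -> i = 24 * 2 = 48.
Iteration 5: 48 < 50 holds -> i = 48 * 2 = 96.
Iteration 6: 96 < 50 fails; recursion stops.
SUM(i) = 3 + 6 + 12 + 24 + 48 + 96 = 189.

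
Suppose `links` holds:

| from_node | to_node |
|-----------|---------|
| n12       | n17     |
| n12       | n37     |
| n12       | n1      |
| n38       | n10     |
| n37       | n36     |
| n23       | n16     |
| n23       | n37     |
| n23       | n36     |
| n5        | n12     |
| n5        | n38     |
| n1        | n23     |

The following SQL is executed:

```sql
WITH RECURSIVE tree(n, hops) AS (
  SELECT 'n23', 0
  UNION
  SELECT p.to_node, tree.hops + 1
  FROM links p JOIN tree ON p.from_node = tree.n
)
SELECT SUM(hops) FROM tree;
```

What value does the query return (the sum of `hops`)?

5

Base: (n23, hops=0).
Iteration 1: edges from {n23} -> (n16, hops=1), (n36, hops=1), (n37, hops=1).
Iteration 2: edges from {n16,n36,n37} -> (n36, hops=2).
Iteration 3: no outgoing edges from {n36}; recursion stops.
SUM(hops) = 0 + 1 + 1 + 1 + 2 = 5.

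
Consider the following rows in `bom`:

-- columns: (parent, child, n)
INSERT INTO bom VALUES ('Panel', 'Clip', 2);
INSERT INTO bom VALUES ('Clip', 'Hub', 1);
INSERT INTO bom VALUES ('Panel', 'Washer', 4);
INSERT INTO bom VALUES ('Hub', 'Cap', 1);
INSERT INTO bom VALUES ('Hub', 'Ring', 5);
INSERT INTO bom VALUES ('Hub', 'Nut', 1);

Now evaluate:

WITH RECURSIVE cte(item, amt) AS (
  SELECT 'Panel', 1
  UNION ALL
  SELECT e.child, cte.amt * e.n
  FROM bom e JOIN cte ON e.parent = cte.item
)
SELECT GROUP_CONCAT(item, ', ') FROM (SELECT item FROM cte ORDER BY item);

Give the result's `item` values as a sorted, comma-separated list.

Base: (Panel, amt=1).
Iteration 1: components of {Panel} -> Clip = 1*2 = 2, Washer = 1*4 = 4.
Iteration 2: components of {Clip,Washer} -> Hub = 2*1 = 2.
Iteration 3: components of {Hub} -> Cap = 2*1 = 2, Nut = 2*1 = 2, Ring = 2*5 = 10.
Iteration 4: no further components; recursion stops.

Cap, Clip, Hub, Nut, Panel, Ring, Washer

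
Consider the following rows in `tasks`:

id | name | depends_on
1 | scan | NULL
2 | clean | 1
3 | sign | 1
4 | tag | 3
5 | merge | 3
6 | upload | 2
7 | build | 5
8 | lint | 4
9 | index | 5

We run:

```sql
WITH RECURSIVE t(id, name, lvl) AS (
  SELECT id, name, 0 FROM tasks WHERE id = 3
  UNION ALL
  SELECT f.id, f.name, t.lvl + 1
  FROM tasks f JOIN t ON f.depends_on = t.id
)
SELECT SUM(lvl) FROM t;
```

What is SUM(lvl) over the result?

8

Base: id=3 (sign) at lvl 0.
Iteration 1: rows with depends_on in {3} -> tag (id 4, lvl 1), merge (id 5, lvl 1).
Iteration 2: rows with depends_on in {4,5} -> build (id 7, lvl 2), lint (id 8, lvl 2), index (id 9, lvl 2).
Iteration 3: no rows with depends_on in {7,8,9}; recursion stops.
SUM(lvl) = 0 + 1 + 1 + 2 + 2 + 2 = 8.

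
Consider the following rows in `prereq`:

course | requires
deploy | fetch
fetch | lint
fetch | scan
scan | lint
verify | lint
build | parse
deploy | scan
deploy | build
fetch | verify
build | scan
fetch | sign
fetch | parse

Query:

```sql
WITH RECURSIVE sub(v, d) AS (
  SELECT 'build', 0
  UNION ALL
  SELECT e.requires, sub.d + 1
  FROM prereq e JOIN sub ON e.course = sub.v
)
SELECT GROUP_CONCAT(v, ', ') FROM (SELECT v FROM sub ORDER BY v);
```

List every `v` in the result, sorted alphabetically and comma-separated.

Base: (build, d=0).
Iteration 1: edges from {build} -> (parse, d=1), (scan, d=1).
Iteration 2: edges from {parse,scan} -> (lint, d=2).
Iteration 3: no outgoing edges from {lint}; recursion stops.

build, lint, parse, scan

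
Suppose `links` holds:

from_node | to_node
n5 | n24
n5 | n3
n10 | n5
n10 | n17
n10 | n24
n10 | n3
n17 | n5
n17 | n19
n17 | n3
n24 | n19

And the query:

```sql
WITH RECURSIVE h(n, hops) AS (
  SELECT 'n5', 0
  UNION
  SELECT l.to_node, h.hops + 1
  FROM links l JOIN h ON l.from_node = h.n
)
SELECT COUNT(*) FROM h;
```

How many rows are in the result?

4

Base: (n5, hops=0).
Iteration 1: edges from {n5} -> (n24, hops=1), (n3, hops=1).
Iteration 2: edges from {n24,n3} -> (n19, hops=2).
Iteration 3: no outgoing edges from {n19}; recursion stops.
Total rows emitted: 4.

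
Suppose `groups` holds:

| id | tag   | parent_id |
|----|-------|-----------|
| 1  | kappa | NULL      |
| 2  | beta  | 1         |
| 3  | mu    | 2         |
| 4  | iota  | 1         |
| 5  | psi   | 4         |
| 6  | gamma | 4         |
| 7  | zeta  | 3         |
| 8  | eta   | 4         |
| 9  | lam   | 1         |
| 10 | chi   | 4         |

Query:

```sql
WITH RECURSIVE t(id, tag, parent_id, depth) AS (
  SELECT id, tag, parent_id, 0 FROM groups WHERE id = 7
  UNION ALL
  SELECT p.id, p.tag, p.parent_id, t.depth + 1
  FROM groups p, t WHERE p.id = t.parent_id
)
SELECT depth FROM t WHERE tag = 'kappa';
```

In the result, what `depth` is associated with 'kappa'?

Base: id=7 (zeta), parent_id=3, depth 0.
Iteration 1: join on id=3 -> mu (id 3, parent_id=2, depth 1).
Iteration 2: join on id=2 -> beta (id 2, parent_id=1, depth 2).
Iteration 3: join on id=1 -> kappa (id 1, parent_id=NULL, depth 3).
Iteration 4: parent_id is NULL; no match; recursion stops.

3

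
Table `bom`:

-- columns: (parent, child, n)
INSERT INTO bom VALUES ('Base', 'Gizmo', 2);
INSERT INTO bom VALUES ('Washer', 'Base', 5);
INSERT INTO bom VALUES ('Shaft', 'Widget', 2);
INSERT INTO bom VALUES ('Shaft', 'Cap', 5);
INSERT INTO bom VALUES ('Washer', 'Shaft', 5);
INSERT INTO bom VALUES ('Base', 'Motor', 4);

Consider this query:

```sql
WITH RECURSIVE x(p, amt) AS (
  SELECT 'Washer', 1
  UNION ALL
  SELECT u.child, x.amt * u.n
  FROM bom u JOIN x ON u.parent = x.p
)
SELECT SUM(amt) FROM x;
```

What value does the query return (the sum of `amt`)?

76

Base: (Washer, amt=1).
Iteration 1: components of {Washer} -> Base = 1*5 = 5, Shaft = 1*5 = 5.
Iteration 2: components of {Base,Shaft} -> Cap = 5*5 = 25, Gizmo = 5*2 = 10, Motor = 5*4 = 20, Widget = 5*2 = 10.
Iteration 3: no further components; recursion stops.
SUM(amt) = 1 + 5 + 5 + 10 + 25 + 20 + 10 = 76.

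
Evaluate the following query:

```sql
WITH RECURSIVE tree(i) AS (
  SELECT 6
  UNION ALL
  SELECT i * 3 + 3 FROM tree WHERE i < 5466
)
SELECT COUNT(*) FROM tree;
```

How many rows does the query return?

7

Base: i=6.
Iteration 1: 6 < 5466 holds -> i = 6 * 3 + 3 = 21.
Iteration 2: 21 < 5466 holds -> i = 21 * 3 + 3 = 66.
Iteration 3: 66 < 5466 holds -> i = 66 * 3 + 3 = 201.
Iteration 4: 201 < 5466 holds -> i = 201 * 3 + 3 = 606.
Iteration 5: 606 < 5466 holds -> i = 606 * 3 + 3 = 1821.
Iteration 6: 1821 < 5466 holds -> i = 1821 * 3 + 3 = 5466.
Iteration 7: 5466 < 5466 fails; recursion stops.
Total rows emitted: 7.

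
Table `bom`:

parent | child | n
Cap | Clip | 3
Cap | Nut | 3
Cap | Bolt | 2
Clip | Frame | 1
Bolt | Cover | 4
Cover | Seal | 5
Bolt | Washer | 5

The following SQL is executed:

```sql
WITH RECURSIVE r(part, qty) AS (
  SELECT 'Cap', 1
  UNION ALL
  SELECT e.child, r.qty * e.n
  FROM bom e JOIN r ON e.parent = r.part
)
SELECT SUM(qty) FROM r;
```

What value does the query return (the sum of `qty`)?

70

Base: (Cap, qty=1).
Iteration 1: components of {Cap} -> Bolt = 1*2 = 2, Clip = 1*3 = 3, Nut = 1*3 = 3.
Iteration 2: components of {Bolt,Clip,Nut} -> Cover = 2*4 = 8, Frame = 3*1 = 3, Washer = 2*5 = 10.
Iteration 3: components of {Cover,Frame,Washer} -> Seal = 8*5 = 40.
Iteration 4: no further components; recursion stops.
SUM(qty) = 1 + 3 + 3 + 2 + 3 + 8 + 10 + 40 = 70.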